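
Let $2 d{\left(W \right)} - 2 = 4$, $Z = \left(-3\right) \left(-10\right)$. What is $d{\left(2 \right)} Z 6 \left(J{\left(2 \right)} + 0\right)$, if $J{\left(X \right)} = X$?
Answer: $1080$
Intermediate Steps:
$Z = 30$
$d{\left(W \right)} = 3$ ($d{\left(W \right)} = 1 + \frac{1}{2} \cdot 4 = 1 + 2 = 3$)
$d{\left(2 \right)} Z 6 \left(J{\left(2 \right)} + 0\right) = 3 \cdot 30 \cdot 6 \left(2 + 0\right) = 90 \cdot 6 \cdot 2 = 90 \cdot 12 = 1080$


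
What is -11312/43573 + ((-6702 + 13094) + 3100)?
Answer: 413583604/43573 ≈ 9491.7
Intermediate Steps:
-11312/43573 + ((-6702 + 13094) + 3100) = -11312*1/43573 + (6392 + 3100) = -11312/43573 + 9492 = 413583604/43573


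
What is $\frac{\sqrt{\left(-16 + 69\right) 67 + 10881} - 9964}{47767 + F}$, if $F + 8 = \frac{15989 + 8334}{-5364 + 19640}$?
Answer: $- \frac{142246064}{681831807} + \frac{57104 \sqrt{902}}{681831807} \approx -0.20611$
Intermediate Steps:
$F = - \frac{89885}{14276}$ ($F = -8 + \frac{15989 + 8334}{-5364 + 19640} = -8 + \frac{24323}{14276} = - \frac{89885}{14276} \approx -6.2962$)
$\frac{\sqrt{\left(-16 + 69\right) 67 + 10881} - 9964}{47767 + F} = \frac{\sqrt{\left(-16 + 69\right) 67 + 10881} - 9964}{47767 - \frac{89885}{14276}} = \frac{\sqrt{53 \cdot 67 + 10881} - 9964}{\frac{681831807}{14276}} = \left(\sqrt{3551 + 10881} - 9964\right) \frac{14276}{681831807} = \left(\sqrt{14432} - 9964\right) \frac{14276}{681831807} = \left(4 \sqrt{902} - 9964\right) \frac{14276}{681831807} = \left(-9964 + 4 \sqrt{902}\right) \frac{14276}{681831807} = - \frac{142246064}{681831807} + \frac{57104 \sqrt{902}}{681831807}$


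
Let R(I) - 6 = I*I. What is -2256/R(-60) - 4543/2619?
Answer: -3715087/1574019 ≈ -2.3603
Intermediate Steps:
R(I) = 6 + I² (R(I) = 6 + I*I = 6 + I²)
-2256/R(-60) - 4543/2619 = -2256/(6 + (-60)²) - 4543/2619 = -2256/(6 + 3600) - 4543*1/2619 = -2256/3606 - 4543/2619 = -2256*1/3606 - 4543/2619 = -376/601 - 4543/2619 = -3715087/1574019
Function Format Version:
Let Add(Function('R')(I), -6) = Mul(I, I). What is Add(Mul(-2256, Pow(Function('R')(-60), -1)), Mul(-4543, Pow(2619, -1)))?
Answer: Rational(-3715087, 1574019) ≈ -2.3603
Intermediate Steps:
Function('R')(I) = Add(6, Pow(I, 2)) (Function('R')(I) = Add(6, Mul(I, I)) = Add(6, Pow(I, 2)))
Add(Mul(-2256, Pow(Function('R')(-60), -1)), Mul(-4543, Pow(2619, -1))) = Add(Mul(-2256, Pow(Add(6, Pow(-60, 2)), -1)), Mul(-4543, Pow(2619, -1))) = Add(Mul(-2256, Pow(Add(6, 3600), -1)), Mul(-4543, Rational(1, 2619))) = Add(Mul(-2256, Pow(3606, -1)), Rational(-4543, 2619)) = Add(Mul(-2256, Rational(1, 3606)), Rational(-4543, 2619)) = Add(Rational(-376, 601), Rational(-4543, 2619)) = Rational(-3715087, 1574019)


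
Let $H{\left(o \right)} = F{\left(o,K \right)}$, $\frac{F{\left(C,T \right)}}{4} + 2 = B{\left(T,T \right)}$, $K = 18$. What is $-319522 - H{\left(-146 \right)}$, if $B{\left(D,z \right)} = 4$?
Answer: $-319530$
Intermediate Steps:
$F{\left(C,T \right)} = 8$ ($F{\left(C,T \right)} = -8 + 4 \cdot 4 = -8 + 16 = 8$)
$H{\left(o \right)} = 8$
$-319522 - H{\left(-146 \right)} = -319522 - 8 = -319530$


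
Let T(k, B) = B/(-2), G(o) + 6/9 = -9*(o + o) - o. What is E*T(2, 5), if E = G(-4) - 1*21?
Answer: -815/6 ≈ -135.83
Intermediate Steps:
G(o) = -2/3 - 19*o (G(o) = -2/3 + (-9*(o + o) - o) = -2/3 + (-18*o - o) = -2/3 - 19*o)
T(k, B) = -B/2 (T(k, B) = B*(-1/2) = -B/2)
E = 163/3 (E = (-2/3 - 19*(-4)) - 1*21 = (-2/3 + 76) - 21 = 226/3 - 21 = 163/3 ≈ 54.333)
E*T(2, 5) = 163*(-1/2*5)/3 = (163/3)*(-5/2) = -815/6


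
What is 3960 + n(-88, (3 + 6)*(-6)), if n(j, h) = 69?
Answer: 4029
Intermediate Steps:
3960 + n(-88, (3 + 6)*(-6)) = 3960 + 69 = 4029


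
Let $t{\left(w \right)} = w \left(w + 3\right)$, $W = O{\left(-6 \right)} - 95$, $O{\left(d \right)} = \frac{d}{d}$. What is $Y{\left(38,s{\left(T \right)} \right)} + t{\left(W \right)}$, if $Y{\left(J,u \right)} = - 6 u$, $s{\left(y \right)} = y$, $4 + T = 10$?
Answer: $8518$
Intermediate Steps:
$T = 6$ ($T = -4 + 10 = 6$)
$O{\left(d \right)} = 1$
$W = -94$ ($W = 1 - 95 = -94$)
$t{\left(w \right)} = w \left(3 + w\right)$
$Y{\left(38,s{\left(T \right)} \right)} + t{\left(W \right)} = \left(-6\right) 6 - 94 \left(3 - 94\right) = -36 - -8554 = -36 + 8554 = 8518$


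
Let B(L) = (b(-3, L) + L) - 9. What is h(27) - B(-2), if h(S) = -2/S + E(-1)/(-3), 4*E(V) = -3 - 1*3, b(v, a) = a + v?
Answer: 887/54 ≈ 16.426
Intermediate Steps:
E(V) = -3/2 (E(V) = (-3 - 1*3)/4 = (-3 - 3)/4 = (¼)*(-6) = -3/2)
h(S) = ½ - 2/S (h(S) = -2/S - 3/2/(-3) = -2/S - 3/2*(-⅓) = -2/S + ½ = ½ - 2/S)
B(L) = -12 + 2*L (B(L) = ((L - 3) + L) - 9 = ((-3 + L) + L) - 9 = (-3 + 2*L) - 9 = -12 + 2*L)
h(27) - B(-2) = (½)*(-4 + 27)/27 - (-12 + 2*(-2)) = (½)*(1/27)*23 - (-12 - 4) = 23/54 - 1*(-16) = 23/54 + 16 = 887/54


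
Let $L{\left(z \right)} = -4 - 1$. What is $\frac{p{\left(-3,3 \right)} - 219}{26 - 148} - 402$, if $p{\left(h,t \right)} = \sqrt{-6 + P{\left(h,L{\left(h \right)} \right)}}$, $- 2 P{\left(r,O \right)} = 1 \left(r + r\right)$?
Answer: $- \frac{48825}{122} - \frac{i \sqrt{3}}{122} \approx -400.21 - 0.014197 i$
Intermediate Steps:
$L{\left(z \right)} = -5$
$P{\left(r,O \right)} = - r$ ($P{\left(r,O \right)} = - \frac{1 \left(r + r\right)}{2} = - \frac{1 \cdot 2 r}{2} = - \frac{2 r}{2} = - r$)
$p{\left(h,t \right)} = \sqrt{-6 - h}$
$\frac{p{\left(-3,3 \right)} - 219}{26 - 148} - 402 = \frac{\sqrt{-6 - -3} - 219}{26 - 148} - 402 = \frac{\sqrt{-6 + 3} - 219}{-122} - 402 = \left(\sqrt{-3} - 219\right) \left(- \frac{1}{122}\right) - 402 = \left(i \sqrt{3} - 219\right) \left(- \frac{1}{122}\right) - 402 = \left(-219 + i \sqrt{3}\right) \left(- \frac{1}{122}\right) - 402 = \left(\frac{219}{122} - \frac{i \sqrt{3}}{122}\right) - 402 = - \frac{48825}{122} - \frac{i \sqrt{3}}{122}$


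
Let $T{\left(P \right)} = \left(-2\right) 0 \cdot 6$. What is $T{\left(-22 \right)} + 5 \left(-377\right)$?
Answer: $-1885$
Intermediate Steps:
$T{\left(P \right)} = 0$ ($T{\left(P \right)} = 0 \cdot 6 = 0$)
$T{\left(-22 \right)} + 5 \left(-377\right) = 0 + 5 \left(-377\right) = 0 - 1885 = -1885$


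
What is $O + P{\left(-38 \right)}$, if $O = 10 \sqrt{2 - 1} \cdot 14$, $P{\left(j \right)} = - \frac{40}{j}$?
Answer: $\frac{2680}{19} \approx 141.05$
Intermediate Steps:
$O = 140$ ($O = 10 \sqrt{1} \cdot 14 = 10 \cdot 1 \cdot 14 = 10 \cdot 14 = 140$)
$O + P{\left(-38 \right)} = 140 - \frac{40}{-38} = 140 - - \frac{20}{19} = 140 + \frac{20}{19} = \frac{2680}{19}$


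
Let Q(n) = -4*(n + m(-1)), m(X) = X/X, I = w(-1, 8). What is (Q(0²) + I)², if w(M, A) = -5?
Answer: 81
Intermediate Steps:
I = -5
m(X) = 1
Q(n) = -4 - 4*n (Q(n) = -4*(n + 1) = -4*(1 + n) = -4 - 4*n)
(Q(0²) + I)² = ((-4 - 4*0²) - 5)² = ((-4 - 4*0) - 5)² = ((-4 + 0) - 5)² = (-4 - 5)² = (-9)² = 81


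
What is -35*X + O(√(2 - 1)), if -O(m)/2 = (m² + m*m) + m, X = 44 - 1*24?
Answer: -706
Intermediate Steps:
X = 20 (X = 44 - 24 = 20)
O(m) = -4*m² - 2*m (O(m) = -2*((m² + m*m) + m) = -2*((m² + m²) + m) = -2*(2*m² + m) = -2*(m + 2*m²) = -4*m² - 2*m)
-35*X + O(√(2 - 1)) = -35*20 - 2*√(2 - 1)*(1 + 2*√(2 - 1)) = -700 - 2*√1*(1 + 2*√1) = -700 - 2*1*(1 + 2*1) = -700 - 2*1*(1 + 2) = -700 - 2*1*3 = -700 - 6 = -706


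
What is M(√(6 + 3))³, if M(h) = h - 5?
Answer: -8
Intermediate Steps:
M(h) = -5 + h
M(√(6 + 3))³ = (-5 + √(6 + 3))³ = (-5 + √9)³ = (-5 + 3)³ = (-2)³ = -8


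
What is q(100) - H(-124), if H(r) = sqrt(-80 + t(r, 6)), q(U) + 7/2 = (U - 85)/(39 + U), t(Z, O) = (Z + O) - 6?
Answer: -943/278 - 2*I*sqrt(51) ≈ -3.3921 - 14.283*I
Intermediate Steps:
t(Z, O) = -6 + O + Z (t(Z, O) = (O + Z) - 6 = -6 + O + Z)
q(U) = -7/2 + (-85 + U)/(39 + U) (q(U) = -7/2 + (U - 85)/(39 + U) = -7/2 + (-85 + U)/(39 + U))
H(r) = sqrt(-80 + r) (H(r) = sqrt(-80 + (-6 + 6 + r)) = sqrt(-80 + r))
q(100) - H(-124) = (-443 - 5*100)/(2*(39 + 100)) - sqrt(-80 - 124) = (1/2)*(-443 - 500)/139 - sqrt(-204) = (1/2)*(1/139)*(-943) - 2*I*sqrt(51) = -943/278 - 2*I*sqrt(51)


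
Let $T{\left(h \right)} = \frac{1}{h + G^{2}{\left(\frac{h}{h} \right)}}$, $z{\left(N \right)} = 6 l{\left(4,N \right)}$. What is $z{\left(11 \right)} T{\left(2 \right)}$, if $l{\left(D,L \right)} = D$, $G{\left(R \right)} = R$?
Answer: $8$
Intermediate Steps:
$z{\left(N \right)} = 24$ ($z{\left(N \right)} = 6 \cdot 4 = 24$)
$T{\left(h \right)} = \frac{1}{1 + h}$ ($T{\left(h \right)} = \frac{1}{h + \left(\frac{h}{h}\right)^{2}} = \frac{1}{h + 1^{2}} = \frac{1}{h + 1} = \frac{1}{1 + h}$)
$z{\left(11 \right)} T{\left(2 \right)} = \frac{24}{1 + 2} = \frac{24}{3} = 24 \cdot \frac{1}{3} = 8$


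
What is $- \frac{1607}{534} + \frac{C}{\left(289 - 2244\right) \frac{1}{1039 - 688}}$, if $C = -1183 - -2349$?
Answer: $- \frac{221689729}{1043970} \approx -212.35$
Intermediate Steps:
$C = 1166$ ($C = -1183 + 2349 = 1166$)
$- \frac{1607}{534} + \frac{C}{\left(289 - 2244\right) \frac{1}{1039 - 688}} = - \frac{1607}{534} + \frac{1166}{\left(289 - 2244\right) \frac{1}{1039 - 688}} = \left(-1607\right) \frac{1}{534} + \frac{1166}{\left(-1955\right) \frac{1}{351}} = - \frac{1607}{534} + \frac{1166}{\left(-1955\right) \frac{1}{351}} = - \frac{1607}{534} + \frac{1166}{- \frac{1955}{351}} = - \frac{1607}{534} + 1166 \left(- \frac{351}{1955}\right) = - \frac{1607}{534} - \frac{409266}{1955} = - \frac{221689729}{1043970}$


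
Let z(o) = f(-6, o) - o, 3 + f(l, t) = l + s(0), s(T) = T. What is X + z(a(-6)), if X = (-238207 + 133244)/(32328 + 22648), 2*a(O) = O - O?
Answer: -599747/54976 ≈ -10.909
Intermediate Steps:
f(l, t) = -3 + l (f(l, t) = -3 + (l + 0) = -3 + l)
a(O) = 0 (a(O) = (O - O)/2 = (½)*0 = 0)
X = -104963/54976 ≈ -1.9093
z(o) = -9 - o (z(o) = (-3 - 6) - o = -9 - o)
X + z(a(-6)) = -104963/54976 + (-9 - 1*0) = -104963/54976 + (-9 + 0) = -104963/54976 - 9 = -599747/54976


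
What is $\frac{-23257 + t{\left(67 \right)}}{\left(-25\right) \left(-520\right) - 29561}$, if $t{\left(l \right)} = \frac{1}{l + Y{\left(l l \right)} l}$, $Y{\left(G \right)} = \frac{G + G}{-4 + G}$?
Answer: $\frac{20978297912}{14938369781} \approx 1.4043$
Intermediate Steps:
$Y{\left(G \right)} = \frac{2 G}{-4 + G}$
$t{\left(l \right)} = \frac{1}{l + \frac{2 l^{3}}{-4 + l^{2}}}$ ($t{\left(l \right)} = \frac{1}{l + \frac{2 l l}{-4 + l l} l} = \frac{1}{l + \frac{2 l^{2}}{-4 + l^{2}} l} = \frac{1}{l + \frac{2 l^{3}}{-4 + l^{2}}}$)
$\frac{-23257 + t{\left(67 \right)}}{\left(-25\right) \left(-520\right) - 29561} = \frac{-23257 + \frac{-4 + 67^{2}}{67 \left(-4 + 3 \cdot 67^{2}\right)}}{\left(-25\right) \left(-520\right) - 29561} = \frac{-23257 + \frac{-4 + 4489}{67 \left(-4 + 3 \cdot 4489\right)}}{13000 - 29561} = \frac{-23257 + \frac{1}{67} \frac{1}{-4 + 13467} \cdot 4485}{-16561} = \left(-23257 + \frac{1}{67} \cdot \frac{1}{13463} \cdot 4485\right) \left(- \frac{1}{16561}\right) = \left(-23257 + \frac{4485}{902021}\right) \left(- \frac{1}{16561}\right) = \left(- \frac{20978297912}{902021}\right) \left(- \frac{1}{16561}\right) = \frac{20978297912}{14938369781}$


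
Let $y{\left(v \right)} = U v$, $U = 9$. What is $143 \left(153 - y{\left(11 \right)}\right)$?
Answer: $7722$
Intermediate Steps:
$y{\left(v \right)} = 9 v$
$143 \left(153 - y{\left(11 \right)}\right) = 143 \left(153 - 9 \cdot 11\right) = 143 \left(153 - 99\right) = 143 \cdot 54 = 7722$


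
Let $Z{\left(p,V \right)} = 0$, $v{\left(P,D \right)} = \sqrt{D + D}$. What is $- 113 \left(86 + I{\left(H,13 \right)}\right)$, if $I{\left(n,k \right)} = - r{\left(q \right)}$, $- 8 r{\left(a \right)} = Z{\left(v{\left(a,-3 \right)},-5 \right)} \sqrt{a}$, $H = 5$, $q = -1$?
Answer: $-9718$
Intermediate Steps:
$v{\left(P,D \right)} = \sqrt{2} \sqrt{D}$ ($v{\left(P,D \right)} = \sqrt{2 D} = \sqrt{2} \sqrt{D}$)
$r{\left(a \right)} = 0$ ($r{\left(a \right)} = - \frac{0 \sqrt{a}}{8} = \left(- \frac{1}{8}\right) 0 = 0$)
$I{\left(n,k \right)} = 0$ ($I{\left(n,k \right)} = \left(-1\right) 0 = 0$)
$- 113 \left(86 + I{\left(H,13 \right)}\right) = - 113 \left(86 + 0\right) = \left(-113\right) 86 = -9718$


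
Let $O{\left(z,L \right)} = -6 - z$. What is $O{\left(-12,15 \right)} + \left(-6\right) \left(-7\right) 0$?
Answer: $6$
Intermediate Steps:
$O{\left(-12,15 \right)} + \left(-6\right) \left(-7\right) 0 = \left(-6 - -12\right) + \left(-6\right) \left(-7\right) 0 = \left(-6 + 12\right) + 42 \cdot 0 = 6 + 0 = 6$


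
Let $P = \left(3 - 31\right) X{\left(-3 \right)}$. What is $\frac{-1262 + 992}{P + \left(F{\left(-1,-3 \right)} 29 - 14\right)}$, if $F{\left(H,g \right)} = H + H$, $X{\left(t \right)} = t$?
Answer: $- \frac{45}{2} \approx -22.5$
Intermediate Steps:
$F{\left(H,g \right)} = 2 H$
$P = 84$ ($P = \left(3 - 31\right) \left(-3\right) = \left(-28\right) \left(-3\right) = 84$)
$\frac{-1262 + 992}{P + \left(F{\left(-1,-3 \right)} 29 - 14\right)} = \frac{-1262 + 992}{84 + \left(2 \left(-1\right) 29 - 14\right)} = - \frac{270}{84 - 72} = - \frac{270}{12} = \left(-270\right) \frac{1}{12} = - \frac{45}{2}$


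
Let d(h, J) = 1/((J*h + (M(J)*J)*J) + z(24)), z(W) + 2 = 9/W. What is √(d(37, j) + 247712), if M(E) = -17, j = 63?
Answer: 2*√16819414439245230/521149 ≈ 497.71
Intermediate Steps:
z(W) = -2 + 9/W
d(h, J) = 1/(-13/8 - 17*J² + J*h) (d(h, J) = 1/((J*h + (-17*J)*J) + (-2 + 9/24)) = 1/((J*h - 17*J²) + (-2 + 9*(1/24))) = 1/((-17*J² + J*h) + (-2 + 3/8)) = 1/((-17*J² + J*h) - 13/8) = 1/(-13/8 - 17*J² + J*h))
√(d(37, j) + 247712) = √(8/(-13 - 136*63² + 8*63*37) + 247712) = √(8/(-13 - 136*3969 + 18648) + 247712) = √(8/(-13 - 539784 + 18648) + 247712) = √(8/(-521149) + 247712) = √(8*(-1/521149) + 247712) = √(-8/521149 + 247712) = √(129094861080/521149) = 2*√16819414439245230/521149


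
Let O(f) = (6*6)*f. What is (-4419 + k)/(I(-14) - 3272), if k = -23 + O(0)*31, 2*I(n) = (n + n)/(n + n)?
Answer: 8884/6543 ≈ 1.3578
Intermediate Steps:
O(f) = 36*f
I(n) = ½ (I(n) = ((n + n)/(n + n))/2 = ((2*n)/((2*n)))/2 = ((2*n)*(1/(2*n)))/2 = (½)*1 = ½)
k = -23 (k = -23 + (36*0)*31 = -23 + 0*31 = -23 + 0 = -23)
(-4419 + k)/(I(-14) - 3272) = (-4419 - 23)/(½ - 3272) = -4442/(-6543/2) = -4442*(-2/6543) = 8884/6543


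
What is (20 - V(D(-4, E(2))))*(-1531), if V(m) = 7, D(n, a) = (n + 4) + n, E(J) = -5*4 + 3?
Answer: -19903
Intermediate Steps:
E(J) = -17 (E(J) = -20 + 3 = -17)
D(n, a) = 4 + 2*n (D(n, a) = (4 + n) + n = 4 + 2*n)
(20 - V(D(-4, E(2))))*(-1531) = (20 - 1*7)*(-1531) = (20 - 7)*(-1531) = 13*(-1531) = -19903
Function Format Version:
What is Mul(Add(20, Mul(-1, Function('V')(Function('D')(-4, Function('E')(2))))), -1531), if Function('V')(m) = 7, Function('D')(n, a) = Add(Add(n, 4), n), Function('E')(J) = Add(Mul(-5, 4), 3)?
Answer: -19903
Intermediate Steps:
Function('E')(J) = -17 (Function('E')(J) = Add(-20, 3) = -17)
Function('D')(n, a) = Add(4, Mul(2, n)) (Function('D')(n, a) = Add(Add(4, n), n) = Add(4, Mul(2, n)))
Mul(Add(20, Mul(-1, Function('V')(Function('D')(-4, Function('E')(2))))), -1531) = Mul(Add(20, Mul(-1, 7)), -1531) = Mul(Add(20, -7), -1531) = Mul(13, -1531) = -19903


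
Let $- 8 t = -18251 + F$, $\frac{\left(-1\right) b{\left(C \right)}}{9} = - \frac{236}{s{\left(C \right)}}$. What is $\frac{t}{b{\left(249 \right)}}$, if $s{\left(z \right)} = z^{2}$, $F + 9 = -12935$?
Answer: $\frac{214902355}{1888} \approx 1.1383 \cdot 10^{5}$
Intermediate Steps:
$F = -12944$ ($F = -9 - 12935 = -12944$)
$b{\left(C \right)} = \frac{2124}{C^{2}}$ ($b{\left(C \right)} = - 9 \left(- \frac{236}{C^{2}}\right) = \frac{2124}{C^{2}}$)
$t = \frac{31195}{8}$ ($t = - \frac{-18251 - 12944}{8} = \left(- \frac{1}{8}\right) \left(-31195\right) = \frac{31195}{8} \approx 3899.4$)
$\frac{t}{b{\left(249 \right)}} = \frac{31195}{8 \cdot \frac{2124}{62001}} = \frac{31195}{8 \cdot 2124 \cdot \frac{1}{62001}} = \frac{31195}{8 \cdot \frac{236}{6889}} = \frac{31195}{8} \cdot \frac{6889}{236} = \frac{214902355}{1888}$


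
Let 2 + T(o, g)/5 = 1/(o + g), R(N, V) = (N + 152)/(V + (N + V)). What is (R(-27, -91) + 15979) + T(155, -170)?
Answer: 10011979/627 ≈ 15968.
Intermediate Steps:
R(N, V) = (152 + N)/(N + 2*V)
T(o, g) = -10 + 5/(g + o) (T(o, g) = -10 + 5/(o + g) = -10 + 5/(g + o))
(R(-27, -91) + 15979) + T(155, -170) = ((152 - 27)/(-27 + 2*(-91)) + 15979) + 5*(1 - 2*(-170) - 2*155)/(-170 + 155) = (125/(-27 - 182) + 15979) + 5*(1 + 340 - 310)/(-15) = (125/(-209) + 15979) + 5*(-1/15)*31 = (-1/209*125 + 15979) - 31/3 = (-125/209 + 15979) - 31/3 = 3339486/209 - 31/3 = 10011979/627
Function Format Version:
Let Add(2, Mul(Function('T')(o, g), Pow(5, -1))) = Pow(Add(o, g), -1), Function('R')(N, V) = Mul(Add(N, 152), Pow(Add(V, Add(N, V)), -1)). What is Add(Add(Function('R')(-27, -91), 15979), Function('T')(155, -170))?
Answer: Rational(10011979, 627) ≈ 15968.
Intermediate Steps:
Function('R')(N, V) = Mul(Pow(Add(N, Mul(2, V)), -1), Add(152, N)) (Function('R')(N, V) = Mul(Add(152, N), Pow(Add(N, Mul(2, V)), -1)) = Mul(Pow(Add(N, Mul(2, V)), -1), Add(152, N)))
Function('T')(o, g) = Add(-10, Mul(5, Pow(Add(g, o), -1))) (Function('T')(o, g) = Add(-10, Mul(5, Pow(Add(o, g), -1))) = Add(-10, Mul(5, Pow(Add(g, o), -1))))
Add(Add(Function('R')(-27, -91), 15979), Function('T')(155, -170)) = Add(Add(Mul(Pow(Add(-27, Mul(2, -91)), -1), Add(152, -27)), 15979), Mul(5, Pow(Add(-170, 155), -1), Add(1, Mul(-2, -170), Mul(-2, 155)))) = Add(Add(Mul(Pow(Add(-27, -182), -1), 125), 15979), Mul(5, Pow(-15, -1), Add(1, 340, -310))) = Add(Add(Mul(Pow(-209, -1), 125), 15979), Mul(5, Rational(-1, 15), 31)) = Add(Add(Mul(Rational(-1, 209), 125), 15979), Rational(-31, 3)) = Add(Add(Rational(-125, 209), 15979), Rational(-31, 3)) = Add(Rational(3339486, 209), Rational(-31, 3)) = Rational(10011979, 627)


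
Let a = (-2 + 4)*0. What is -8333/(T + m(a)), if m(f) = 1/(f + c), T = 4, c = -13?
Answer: -108329/51 ≈ -2124.1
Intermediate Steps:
a = 0 (a = 2*0 = 0)
m(f) = 1/(-13 + f) (m(f) = 1/(f - 13) = 1/(-13 + f))
-8333/(T + m(a)) = -8333/(4 + 1/(-13 + 0)) = -8333/(4 + 1/(-13)) = -8333/(4 - 1/13) = -8333/51/13 = -8333*13/51 = -108329/51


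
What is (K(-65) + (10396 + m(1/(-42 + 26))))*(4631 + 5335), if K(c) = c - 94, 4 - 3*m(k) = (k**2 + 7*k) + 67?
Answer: 13032204339/128 ≈ 1.0181e+8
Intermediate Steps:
m(k) = -21 - 7*k/3 - k**2/3 (m(k) = 4/3 - ((k**2 + 7*k) + 67)/3 = 4/3 - (67 + k**2 + 7*k)/3 = 4/3 + (-67/3 - 7*k/3 - k**2/3) = -21 - 7*k/3 - k**2/3)
K(c) = -94 + c
(K(-65) + (10396 + m(1/(-42 + 26))))*(4631 + 5335) = ((-94 - 65) + (10396 + (-21 - 7/(3*(-42 + 26)) - 1/(3*(-42 + 26)**2))))*(4631 + 5335) = (-159 + (10396 + (-21 - 7/3/(-16) - (1/(-16))**2/3)))*9966 = (-159 + (10396 + (-21 - 7/3*(-1/16) - (-1/16)**2/3)))*9966 = (-159 + (10396 + (-21 + 7/48 - 1/3*1/256)))*9966 = (-159 + (10396 + (-21 + 7/48 - 1/768)))*9966 = (-159 + (10396 - 5339/256))*9966 = (-159 + 2656037/256)*9966 = (2615333/256)*9966 = 13032204339/128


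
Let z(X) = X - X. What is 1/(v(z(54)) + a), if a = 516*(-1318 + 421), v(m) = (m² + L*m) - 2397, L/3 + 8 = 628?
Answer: -1/465249 ≈ -2.1494e-6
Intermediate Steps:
z(X) = 0
L = 1860 (L = -24 + 3*628 = -24 + 1884 = 1860)
v(m) = -2397 + m² + 1860*m (v(m) = (m² + 1860*m) - 2397 = -2397 + m² + 1860*m)
a = -462852 (a = 516*(-897) = -462852)
1/(v(z(54)) + a) = 1/((-2397 + 0² + 1860*0) - 462852) = 1/((-2397 + 0 + 0) - 462852) = 1/(-2397 - 462852) = 1/(-465249) = -1/465249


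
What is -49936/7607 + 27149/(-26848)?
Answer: -1547204171/204232736 ≈ -7.5757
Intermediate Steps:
-49936/7607 + 27149/(-26848) = -49936*1/7607 + 27149*(-1/26848) = -49936/7607 - 27149/26848 = -1547204171/204232736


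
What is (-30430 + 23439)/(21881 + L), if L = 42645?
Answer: -6991/64526 ≈ -0.10834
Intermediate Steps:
(-30430 + 23439)/(21881 + L) = (-30430 + 23439)/(21881 + 42645) = -6991/64526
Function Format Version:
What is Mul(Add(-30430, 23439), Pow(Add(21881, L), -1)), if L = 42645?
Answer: Rational(-6991, 64526) ≈ -0.10834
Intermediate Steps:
Mul(Add(-30430, 23439), Pow(Add(21881, L), -1)) = Mul(Add(-30430, 23439), Pow(Add(21881, 42645), -1)) = Mul(-6991, Pow(64526, -1)) = Mul(-6991, Rational(1, 64526)) = Rational(-6991, 64526)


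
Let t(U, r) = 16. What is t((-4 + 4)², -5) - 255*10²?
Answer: -25484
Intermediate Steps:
t((-4 + 4)², -5) - 255*10² = 16 - 255*10² = 16 - 255*100 = 16 - 25500 = -25484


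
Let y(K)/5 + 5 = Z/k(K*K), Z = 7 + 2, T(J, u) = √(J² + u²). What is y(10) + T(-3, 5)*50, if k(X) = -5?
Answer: -34 + 50*√34 ≈ 257.55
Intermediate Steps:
Z = 9
y(K) = -34 (y(K) = -25 + 5*(9/(-5)) = -25 + 5*(9*(-⅕)) = -25 + 5*(-9/5) = -25 - 9 = -34)
y(10) + T(-3, 5)*50 = -34 + √((-3)² + 5²)*50 = -34 + √(9 + 25)*50 = -34 + √34*50 = -34 + 50*√34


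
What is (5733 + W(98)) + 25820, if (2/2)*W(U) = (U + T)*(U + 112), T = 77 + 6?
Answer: 69563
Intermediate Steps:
T = 83
W(U) = (83 + U)*(112 + U) (W(U) = (U + 83)*(U + 112) = (83 + U)*(112 + U))
(5733 + W(98)) + 25820 = (5733 + (9296 + 98² + 195*98)) + 25820 = (5733 + (9296 + 9604 + 19110)) + 25820 = (5733 + 38010) + 25820 = 43743 + 25820 = 69563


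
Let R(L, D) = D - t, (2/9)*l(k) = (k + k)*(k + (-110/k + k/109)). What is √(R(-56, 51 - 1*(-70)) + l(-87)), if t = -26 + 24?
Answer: √806469963/109 ≈ 260.54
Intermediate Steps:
t = -2
l(k) = 9*k*(-110/k + 110*k/109) (l(k) = 9*((k + k)*(k + (-110/k + k/109)))/2 = 9*((2*k)*(k + (-110/k + k*(1/109))))/2 = 9*((2*k)*(k + (-110/k + k/109)))/2 = 9*((2*k)*(-110/k + 110*k/109))/2 = 9*(2*k*(-110/k + 110*k/109))/2 = 9*k*(-110/k + 110*k/109))
R(L, D) = 2 + D (R(L, D) = D - 1*(-2) = D + 2 = 2 + D)
√(R(-56, 51 - 1*(-70)) + l(-87)) = √((2 + (51 - 1*(-70))) + (-990 + (990/109)*(-87)²)) = √((2 + (51 + 70)) + (-990 + (990/109)*7569)) = √((2 + 121) + (-990 + 7493310/109)) = √(123 + 7385400/109) = √(7398807/109) = √806469963/109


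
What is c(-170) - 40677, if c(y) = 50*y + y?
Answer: -49347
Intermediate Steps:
c(y) = 51*y
c(-170) - 40677 = 51*(-170) - 40677 = -8670 - 40677 = -49347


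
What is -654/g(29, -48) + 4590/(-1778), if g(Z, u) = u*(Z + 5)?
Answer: -527339/241808 ≈ -2.1808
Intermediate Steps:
g(Z, u) = u*(5 + Z)
-654/g(29, -48) + 4590/(-1778) = -654*(-1/(48*(5 + 29))) + 4590/(-1778) = -654/((-48*34)) + 4590*(-1/1778) = -654/(-1632) - 2295/889 = -654*(-1/1632) - 2295/889 = 109/272 - 2295/889 = -527339/241808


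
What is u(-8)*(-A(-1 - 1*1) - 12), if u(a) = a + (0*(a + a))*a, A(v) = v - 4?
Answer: 48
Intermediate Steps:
A(v) = -4 + v
u(a) = a (u(a) = a + (0*(2*a))*a = a + 0*a = a + 0 = a)
u(-8)*(-A(-1 - 1*1) - 12) = -8*(-(-4 + (-1 - 1*1)) - 12) = -8*(-(-4 + (-1 - 1)) - 12) = -8*(-(-4 - 2) - 12) = -8*(-1*(-6) - 12) = -8*(6 - 12) = -8*(-6) = 48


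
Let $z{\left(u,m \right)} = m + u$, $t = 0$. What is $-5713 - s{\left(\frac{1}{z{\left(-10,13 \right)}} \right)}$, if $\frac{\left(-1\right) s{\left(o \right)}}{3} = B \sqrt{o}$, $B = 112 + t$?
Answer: $-5713 + 112 \sqrt{3} \approx -5519.0$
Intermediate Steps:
$B = 112$ ($B = 112 + 0 = 112$)
$s{\left(o \right)} = - 336 \sqrt{o}$ ($s{\left(o \right)} = - 3 \cdot 112 \sqrt{o} = - 336 \sqrt{o}$)
$-5713 - s{\left(\frac{1}{z{\left(-10,13 \right)}} \right)} = -5713 - - 336 \sqrt{\frac{1}{13 - 10}} = -5713 - - 336 \sqrt{\frac{1}{3}} = -5713 - - \frac{336}{\sqrt{3}} = -5713 - - 336 \frac{\sqrt{3}}{3} = -5713 - - 112 \sqrt{3} = -5713 + 112 \sqrt{3}$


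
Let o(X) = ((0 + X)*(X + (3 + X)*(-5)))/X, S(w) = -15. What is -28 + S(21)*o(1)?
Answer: 257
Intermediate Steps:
o(X) = -15 - 4*X (o(X) = (X*(X + (-15 - 5*X)))/X = (X*(-15 - 4*X))/X = -15 - 4*X)
-28 + S(21)*o(1) = -28 - 15*(-15 - 4*1) = -28 - 15*(-15 - 4) = -28 - 15*(-19) = -28 + 285 = 257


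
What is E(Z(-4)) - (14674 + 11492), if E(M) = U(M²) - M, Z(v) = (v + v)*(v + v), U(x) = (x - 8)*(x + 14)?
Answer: 16775450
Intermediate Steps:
U(x) = (-8 + x)*(14 + x)
Z(v) = 4*v² (Z(v) = (2*v)*(2*v) = 4*v²)
E(M) = -112 + M⁴ - M + 6*M² (E(M) = (-112 + (M²)² + 6*M²) - M = (-112 + M⁴ + 6*M²) - M = -112 + M⁴ - M + 6*M²)
E(Z(-4)) - (14674 + 11492) = (-112 + (4*(-4)²)⁴ - 4*(-4)² + 6*(4*(-4)²)²) - (14674 + 11492) = (-112 + (4*16)⁴ - 4*16 + 6*(4*16)²) - 1*26166 = (-112 + 64⁴ - 1*64 + 6*64²) - 26166 = (-112 + 16777216 - 64 + 6*4096) - 26166 = (-112 + 16777216 - 64 + 24576) - 26166 = 16801616 - 26166 = 16775450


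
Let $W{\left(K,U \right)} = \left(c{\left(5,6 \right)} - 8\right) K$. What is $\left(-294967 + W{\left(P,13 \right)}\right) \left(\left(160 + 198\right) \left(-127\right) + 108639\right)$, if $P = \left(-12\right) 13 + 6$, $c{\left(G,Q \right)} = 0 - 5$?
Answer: $-18510762941$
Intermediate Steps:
$c{\left(G,Q \right)} = -5$
$P = -150$ ($P = -156 + 6 = -150$)
$W{\left(K,U \right)} = - 13 K$ ($W{\left(K,U \right)} = \left(-5 - 8\right) K = - 13 K$)
$\left(-294967 + W{\left(P,13 \right)}\right) \left(\left(160 + 198\right) \left(-127\right) + 108639\right) = \left(-294967 - -1950\right) \left(\left(160 + 198\right) \left(-127\right) + 108639\right) = \left(-294967 + 1950\right) \left(358 \left(-127\right) + 108639\right) = - 293017 \left(-45466 + 108639\right) = \left(-293017\right) 63173 = -18510762941$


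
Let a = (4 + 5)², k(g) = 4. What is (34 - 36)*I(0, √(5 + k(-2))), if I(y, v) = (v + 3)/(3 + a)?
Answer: -⅐ ≈ -0.14286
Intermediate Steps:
a = 81 (a = 9² = 81)
I(y, v) = 1/28 + v/84 (I(y, v) = (v + 3)/(3 + 81) = (3 + v)/84 = (3 + v)*(1/84) = 1/28 + v/84)
(34 - 36)*I(0, √(5 + k(-2))) = (34 - 36)*(1/28 + √(5 + 4)/84) = -2*(1/28 + √9/84) = -2*(1/28 + (1/84)*3) = -2*(1/28 + 1/28) = -2*1/14 = -⅐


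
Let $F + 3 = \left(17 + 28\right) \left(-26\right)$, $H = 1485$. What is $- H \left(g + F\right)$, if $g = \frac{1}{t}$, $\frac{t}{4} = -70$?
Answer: $\frac{97546977}{56} \approx 1.7419 \cdot 10^{6}$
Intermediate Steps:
$t = -280$ ($t = 4 \left(-70\right) = -280$)
$g = - \frac{1}{280}$ ($g = \frac{1}{-280} = - \frac{1}{280} \approx -0.0035714$)
$F = -1173$ ($F = -3 + \left(17 + 28\right) \left(-26\right) = -3 + 45 \left(-26\right) = -3 - 1170 = -1173$)
$- H \left(g + F\right) = \left(-1\right) 1485 \left(- \frac{1}{280} - 1173\right) = \left(-1485\right) \left(- \frac{328441}{280}\right) = \frac{97546977}{56}$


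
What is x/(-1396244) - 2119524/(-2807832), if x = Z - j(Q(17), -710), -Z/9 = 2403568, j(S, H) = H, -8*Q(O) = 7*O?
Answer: 663507452170/40837693573 ≈ 16.247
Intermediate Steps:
Q(O) = -7*O/8
Z = -21632112 (Z = -9*2403568 = -21632112)
x = -21631402 (x = -21632112 - 1*(-710) = -21632112 + 710 = -21631402)
x/(-1396244) - 2119524/(-2807832) = -21631402/(-1396244) - 2119524/(-2807832) = -21631402*(-1/1396244) - 2119524*(-1/2807832) = 10815701/698122 + 176627/233986 = 663507452170/40837693573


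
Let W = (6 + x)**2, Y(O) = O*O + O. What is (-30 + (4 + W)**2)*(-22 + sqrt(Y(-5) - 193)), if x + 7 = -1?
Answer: -748 + 34*I*sqrt(173) ≈ -748.0 + 447.2*I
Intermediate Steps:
x = -8 (x = -7 - 1 = -8)
Y(O) = O + O**2 (Y(O) = O**2 + O = O + O**2)
W = 4 (W = (6 - 8)**2 = (-2)**2 = 4)
(-30 + (4 + W)**2)*(-22 + sqrt(Y(-5) - 193)) = (-30 + (4 + 4)**2)*(-22 + sqrt(-5*(1 - 5) - 193)) = (-30 + 8**2)*(-22 + sqrt(-5*(-4) - 193)) = (-30 + 64)*(-22 + sqrt(20 - 193)) = 34*(-22 + sqrt(-173)) = 34*(-22 + I*sqrt(173)) = -748 + 34*I*sqrt(173)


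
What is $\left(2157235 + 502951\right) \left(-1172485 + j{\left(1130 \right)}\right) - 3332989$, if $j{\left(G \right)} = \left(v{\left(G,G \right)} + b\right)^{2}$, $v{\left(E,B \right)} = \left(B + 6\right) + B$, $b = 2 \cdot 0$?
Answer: $10540374509417$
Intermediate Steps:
$b = 0$
$v{\left(E,B \right)} = 6 + 2 B$ ($v{\left(E,B \right)} = \left(6 + B\right) + B = 6 + 2 B$)
$j{\left(G \right)} = \left(6 + 2 G\right)^{2}$ ($j{\left(G \right)} = \left(\left(6 + 2 G\right) + 0\right)^{2} = \left(6 + 2 G\right)^{2}$)
$\left(2157235 + 502951\right) \left(-1172485 + j{\left(1130 \right)}\right) - 3332989 = \left(2157235 + 502951\right) \left(-1172485 + 4 \left(3 + 1130\right)^{2}\right) - 3332989 = 2660186 \left(-1172485 + 4 \cdot 1133^{2}\right) - 3332989 = 2660186 \left(-1172485 + 4 \cdot 1283689\right) - 3332989 = 2660186 \left(-1172485 + 5134756\right) - 3332989 = 2660186 \cdot 3962271 - 3332989 = 10540377842406 - 3332989 = 10540374509417$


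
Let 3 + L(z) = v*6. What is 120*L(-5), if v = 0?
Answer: -360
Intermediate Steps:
L(z) = -3 (L(z) = -3 + 0*6 = -3 + 0 = -3)
120*L(-5) = 120*(-3) = -360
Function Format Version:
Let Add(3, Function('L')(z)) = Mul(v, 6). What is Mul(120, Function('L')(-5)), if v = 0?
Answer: -360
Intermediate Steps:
Function('L')(z) = -3 (Function('L')(z) = Add(-3, Mul(0, 6)) = Add(-3, 0) = -3)
Mul(120, Function('L')(-5)) = Mul(120, -3) = -360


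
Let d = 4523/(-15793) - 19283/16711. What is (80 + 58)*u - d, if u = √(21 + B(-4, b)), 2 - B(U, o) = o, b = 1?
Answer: 22360016/15524519 + 138*√22 ≈ 648.72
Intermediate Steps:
B(U, o) = 2 - o
u = √22 (u = √(21 + (2 - 1*1)) = √(21 + (2 - 1)) = √(21 + 1) = √22 ≈ 4.6904)
d = -22360016/15524519 (d = 4523*(-1/15793) - 19283*1/16711 = -4523/15793 - 19283/16711 = -22360016/15524519 ≈ -1.4403)
(80 + 58)*u - d = (80 + 58)*√22 - 1*(-22360016/15524519) = 138*√22 + 22360016/15524519 = 22360016/15524519 + 138*√22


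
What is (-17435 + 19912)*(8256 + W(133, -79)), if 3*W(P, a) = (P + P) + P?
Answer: 20779553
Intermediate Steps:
W(P, a) = P (W(P, a) = ((P + P) + P)/3 = (2*P + P)/3 = (3*P)/3 = P)
(-17435 + 19912)*(8256 + W(133, -79)) = (-17435 + 19912)*(8256 + 133) = 2477*8389 = 20779553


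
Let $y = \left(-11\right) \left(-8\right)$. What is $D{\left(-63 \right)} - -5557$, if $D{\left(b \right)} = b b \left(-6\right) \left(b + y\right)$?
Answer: $-589793$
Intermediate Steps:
$y = 88$
$D{\left(b \right)} = - 6 b^{2} \left(88 + b\right)$ ($D{\left(b \right)} = b b \left(-6\right) \left(b + 88\right) = b^{2} \left(-6\right) \left(88 + b\right) = - 6 b^{2} \left(88 + b\right)$)
$D{\left(-63 \right)} - -5557 = 6 \left(-63\right)^{2} \left(-88 - -63\right) - -5557 = 6 \cdot 3969 \left(-88 + 63\right) + 5557 = 6 \cdot 3969 \left(-25\right) + 5557 = -595350 + 5557 = -589793$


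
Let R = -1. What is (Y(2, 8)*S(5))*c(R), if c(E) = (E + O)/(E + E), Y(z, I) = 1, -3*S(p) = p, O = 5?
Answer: 10/3 ≈ 3.3333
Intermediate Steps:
S(p) = -p/3
c(E) = (5 + E)/(2*E) (c(E) = (E + 5)/(E + E) = (5 + E)/((2*E)) = (5 + E)*(1/(2*E)) = (5 + E)/(2*E))
(Y(2, 8)*S(5))*c(R) = (1*(-⅓*5))*((½)*(5 - 1)/(-1)) = (1*(-5/3))*((½)*(-1)*4) = -5/3*(-2) = 10/3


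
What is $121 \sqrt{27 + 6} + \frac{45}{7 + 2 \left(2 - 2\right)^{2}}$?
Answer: $\frac{45}{7} + 121 \sqrt{33} \approx 701.52$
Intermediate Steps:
$121 \sqrt{27 + 6} + \frac{45}{7 + 2 \left(2 - 2\right)^{2}} = 121 \sqrt{33} + \frac{45}{7 + 2 \cdot 0^{2}} = 121 \sqrt{33} + \frac{45}{7 + 2 \cdot 0} = 121 \sqrt{33} + \frac{45}{7 + 0} = 121 \sqrt{33} + \frac{45}{7} = \frac{45}{7} + 121 \sqrt{33}$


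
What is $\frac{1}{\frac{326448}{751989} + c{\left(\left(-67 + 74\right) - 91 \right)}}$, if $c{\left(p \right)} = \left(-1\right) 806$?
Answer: $- \frac{250663}{201925562} \approx -0.0012414$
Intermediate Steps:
$c{\left(p \right)} = -806$
$\frac{1}{\frac{326448}{751989} + c{\left(\left(-67 + 74\right) - 91 \right)}} = \frac{1}{\frac{326448}{751989} - 806} = \frac{1}{326448 \cdot \frac{1}{751989} - 806} = \frac{1}{\frac{108816}{250663} - 806} = \frac{1}{- \frac{201925562}{250663}} = - \frac{250663}{201925562}$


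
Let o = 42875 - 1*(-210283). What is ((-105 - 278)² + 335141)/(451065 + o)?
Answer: 160610/234741 ≈ 0.68420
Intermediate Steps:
o = 253158 (o = 42875 + 210283 = 253158)
((-105 - 278)² + 335141)/(451065 + o) = ((-105 - 278)² + 335141)/(451065 + 253158) = ((-383)² + 335141)/704223 = (146689 + 335141)*(1/704223) = 481830*(1/704223) = 160610/234741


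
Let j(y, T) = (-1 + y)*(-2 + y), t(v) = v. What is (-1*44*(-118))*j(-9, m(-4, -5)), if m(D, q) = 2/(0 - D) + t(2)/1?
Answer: 571120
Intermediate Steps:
m(D, q) = 2 - 2/D (m(D, q) = 2/(0 - D) + 2/1 = 2/((-D)) + 2*1 = 2*(-1/D) + 2 = -2/D + 2 = 2 - 2/D)
(-1*44*(-118))*j(-9, m(-4, -5)) = (-1*44*(-118))*(2 + (-9)**2 - 3*(-9)) = (-44*(-118))*(2 + 81 + 27) = 5192*110 = 571120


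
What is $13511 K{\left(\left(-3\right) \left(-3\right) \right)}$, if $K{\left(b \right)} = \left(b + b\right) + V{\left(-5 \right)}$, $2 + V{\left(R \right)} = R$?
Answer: $148621$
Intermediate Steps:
$V{\left(R \right)} = -2 + R$
$K{\left(b \right)} = -7 + 2 b$ ($K{\left(b \right)} = \left(b + b\right) - 7 = 2 b - 7 = -7 + 2 b$)
$13511 K{\left(\left(-3\right) \left(-3\right) \right)} = 13511 \left(-7 + 2 \left(\left(-3\right) \left(-3\right)\right)\right) = 13511 \left(-7 + 2 \cdot 9\right) = 13511 \left(-7 + 18\right) = 13511 \cdot 11 = 148621$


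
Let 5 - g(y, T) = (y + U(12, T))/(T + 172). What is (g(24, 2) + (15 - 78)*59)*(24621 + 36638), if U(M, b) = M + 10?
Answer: -19784635453/87 ≈ -2.2741e+8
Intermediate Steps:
U(M, b) = 10 + M
g(y, T) = 5 - (22 + y)/(172 + T) (g(y, T) = 5 - (y + (10 + 12))/(T + 172) = 5 - (y + 22)/(172 + T) = 5 - (22 + y)/(172 + T))
(g(24, 2) + (15 - 78)*59)*(24621 + 36638) = ((838 - 1*24 + 5*2)/(172 + 2) + (15 - 78)*59)*(24621 + 36638) = ((838 - 24 + 10)/174 - 63*59)*61259 = ((1/174)*824 - 3717)*61259 = (412/87 - 3717)*61259 = -322967/87*61259 = -19784635453/87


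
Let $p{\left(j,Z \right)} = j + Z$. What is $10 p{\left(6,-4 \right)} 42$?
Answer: $840$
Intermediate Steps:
$p{\left(j,Z \right)} = Z + j$
$10 p{\left(6,-4 \right)} 42 = 10 \left(-4 + 6\right) 42 = 10 \cdot 2 \cdot 42 = 20 \cdot 42 = 840$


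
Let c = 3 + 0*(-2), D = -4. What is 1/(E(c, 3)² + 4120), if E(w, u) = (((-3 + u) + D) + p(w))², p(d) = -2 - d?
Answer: 1/10681 ≈ 9.3624e-5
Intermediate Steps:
c = 3 (c = 3 + 0 = 3)
E(w, u) = (-9 + u - w)² (E(w, u) = (((-3 + u) - 4) + (-2 - w))² = ((-7 + u) + (-2 - w))² = (-9 + u - w)²)
1/(E(c, 3)² + 4120) = 1/(((9 + 3 - 1*3)²)² + 4120) = 1/(((9 + 3 - 3)²)² + 4120) = 1/((9²)² + 4120) = 1/(81² + 4120) = 1/(6561 + 4120) = 1/10681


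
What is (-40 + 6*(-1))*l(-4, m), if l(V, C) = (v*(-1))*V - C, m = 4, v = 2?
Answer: -184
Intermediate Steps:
l(V, C) = -C - 2*V (l(V, C) = (2*(-1))*V - C = -2*V - C = -C - 2*V)
(-40 + 6*(-1))*l(-4, m) = (-40 + 6*(-1))*(-1*4 - 2*(-4)) = (-40 - 6)*(-4 + 8) = -46*4 = -184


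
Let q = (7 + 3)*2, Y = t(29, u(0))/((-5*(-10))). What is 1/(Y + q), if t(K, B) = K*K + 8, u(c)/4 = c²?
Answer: 50/1849 ≈ 0.027042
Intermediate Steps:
u(c) = 4*c²
t(K, B) = 8 + K² (t(K, B) = K² + 8 = 8 + K²)
Y = 849/50 (Y = (8 + 29²)/((-5*(-10))) = (8 + 841)/50 = 849*(1/50) = 849/50 ≈ 16.980)
q = 20 (q = 10*2 = 20)
1/(Y + q) = 1/(849/50 + 20) = 1/(1849/50) = 50/1849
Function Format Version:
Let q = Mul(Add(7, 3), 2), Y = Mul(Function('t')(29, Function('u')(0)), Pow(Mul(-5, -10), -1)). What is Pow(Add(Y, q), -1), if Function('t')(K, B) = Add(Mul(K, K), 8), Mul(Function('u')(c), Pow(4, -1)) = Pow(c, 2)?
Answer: Rational(50, 1849) ≈ 0.027042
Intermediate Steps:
Function('u')(c) = Mul(4, Pow(c, 2))
Function('t')(K, B) = Add(8, Pow(K, 2)) (Function('t')(K, B) = Add(Pow(K, 2), 8) = Add(8, Pow(K, 2)))
Y = Rational(849, 50) (Y = Mul(Add(8, Pow(29, 2)), Pow(Mul(-5, -10), -1)) = Mul(Add(8, 841), Pow(50, -1)) = Mul(849, Rational(1, 50)) = Rational(849, 50) ≈ 16.980)
q = 20 (q = Mul(10, 2) = 20)
Pow(Add(Y, q), -1) = Pow(Add(Rational(849, 50), 20), -1) = Pow(Rational(1849, 50), -1) = Rational(50, 1849)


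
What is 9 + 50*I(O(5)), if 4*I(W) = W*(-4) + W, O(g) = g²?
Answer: -1857/2 ≈ -928.50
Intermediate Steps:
I(W) = -3*W/4 (I(W) = (W*(-4) + W)/4 = (-4*W + W)/4 = (-3*W)/4 = -3*W/4)
9 + 50*I(O(5)) = 9 + 50*(-¾*5²) = 9 + 50*(-¾*25) = 9 + 50*(-75/4) = 9 - 1875/2 = -1857/2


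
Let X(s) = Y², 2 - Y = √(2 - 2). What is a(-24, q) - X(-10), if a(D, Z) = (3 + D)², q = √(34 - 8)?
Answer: 437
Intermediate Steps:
q = √26 ≈ 5.0990
Y = 2 (Y = 2 - √(2 - 2) = 2 - √0 = 2 - 1*0 = 2 + 0 = 2)
X(s) = 4 (X(s) = 2² = 4)
a(-24, q) - X(-10) = (3 - 24)² - 1*4 = (-21)² - 4 = 441 - 4 = 437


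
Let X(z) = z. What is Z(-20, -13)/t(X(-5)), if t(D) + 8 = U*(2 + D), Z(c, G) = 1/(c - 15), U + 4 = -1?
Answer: -1/245 ≈ -0.0040816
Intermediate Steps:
U = -5 (U = -4 - 1 = -5)
Z(c, G) = 1/(-15 + c)
t(D) = -18 - 5*D (t(D) = -8 - 5*(2 + D) = -8 + (-10 - 5*D) = -18 - 5*D)
Z(-20, -13)/t(X(-5)) = 1/((-15 - 20)*(-18 - 5*(-5))) = 1/((-35)*(-18 + 25)) = -1/35/7 = -1/35*⅐ = -1/245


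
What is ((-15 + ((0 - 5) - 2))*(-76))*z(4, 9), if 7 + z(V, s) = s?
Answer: 3344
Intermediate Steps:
z(V, s) = -7 + s
((-15 + ((0 - 5) - 2))*(-76))*z(4, 9) = ((-15 + ((0 - 5) - 2))*(-76))*(-7 + 9) = ((-15 + (-5 - 2))*(-76))*2 = ((-15 - 7)*(-76))*2 = -22*(-76)*2 = 1672*2 = 3344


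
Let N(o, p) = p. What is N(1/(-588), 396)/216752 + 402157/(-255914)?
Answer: -10883374015/6933733916 ≈ -1.5696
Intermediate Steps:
N(1/(-588), 396)/216752 + 402157/(-255914) = 396/216752 + 402157/(-255914) = 396*(1/216752) + 402157*(-1/255914) = 99/54188 - 402157/255914 = -10883374015/6933733916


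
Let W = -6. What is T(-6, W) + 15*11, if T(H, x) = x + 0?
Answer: 159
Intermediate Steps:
T(H, x) = x
T(-6, W) + 15*11 = -6 + 15*11 = -6 + 165 = 159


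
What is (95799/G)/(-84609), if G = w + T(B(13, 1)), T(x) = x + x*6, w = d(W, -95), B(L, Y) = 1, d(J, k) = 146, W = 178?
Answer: -31933/4315059 ≈ -0.0074004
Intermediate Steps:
w = 146
T(x) = 7*x (T(x) = x + 6*x = 7*x)
G = 153 (G = 146 + 7*1 = 146 + 7 = 153)
(95799/G)/(-84609) = (95799/153)/(-84609) = (95799*(1/153))*(-1/84609) = (31933/51)*(-1/84609) = -31933/4315059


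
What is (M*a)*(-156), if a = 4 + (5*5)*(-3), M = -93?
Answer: -1030068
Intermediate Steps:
a = -71 (a = 4 + 25*(-3) = 4 - 75 = -71)
(M*a)*(-156) = -93*(-71)*(-156) = 6603*(-156) = -1030068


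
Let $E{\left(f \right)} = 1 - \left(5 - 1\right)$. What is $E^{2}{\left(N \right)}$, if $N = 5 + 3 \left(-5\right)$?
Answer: $9$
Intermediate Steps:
$N = -10$ ($N = 5 - 15 = -10$)
$E{\left(f \right)} = -3$ ($E{\left(f \right)} = 1 - \left(5 - 1\right) = 1 - 4 = -3$)
$E^{2}{\left(N \right)} = \left(-3\right)^{2} = 9$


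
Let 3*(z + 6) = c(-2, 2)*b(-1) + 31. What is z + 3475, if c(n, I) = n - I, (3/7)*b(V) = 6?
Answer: 10382/3 ≈ 3460.7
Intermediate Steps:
b(V) = 14 (b(V) = (7/3)*6 = 14)
z = -43/3 (z = -6 + ((-2 - 1*2)*14 + 31)/3 = -6 + ((-2 - 2)*14 + 31)/3 = -6 + (-4*14 + 31)/3 = -6 + (-56 + 31)/3 = -6 + (1/3)*(-25) = -6 - 25/3 = -43/3 ≈ -14.333)
z + 3475 = -43/3 + 3475 = 10382/3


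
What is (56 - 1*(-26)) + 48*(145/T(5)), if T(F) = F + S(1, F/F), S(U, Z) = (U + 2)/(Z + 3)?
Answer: 29726/23 ≈ 1292.4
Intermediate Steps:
S(U, Z) = (2 + U)/(3 + Z)
T(F) = 3/4 + F (T(F) = F + (2 + 1)/(3 + F/F) = F + 3/(3 + 1) = F + 3/4 = 3/4 + F)
(56 - 1*(-26)) + 48*(145/T(5)) = (56 - 1*(-26)) + 48*(145/(3/4 + 5)) = (56 + 26) + 48*(145/(23/4)) = 82 + 48*(145*(4/23)) = 82 + 48*(580/23) = 82 + 27840/23 = 29726/23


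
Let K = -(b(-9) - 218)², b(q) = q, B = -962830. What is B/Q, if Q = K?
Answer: 962830/51529 ≈ 18.685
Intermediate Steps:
K = -51529 (K = -(-9 - 218)² = -1*(-227)² = -1*51529 = -51529)
Q = -51529
B/Q = -962830/(-51529) = -962830*(-1/51529) = 962830/51529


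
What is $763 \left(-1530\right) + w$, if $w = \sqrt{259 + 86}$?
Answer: $-1167390 + \sqrt{345} \approx -1.1674 \cdot 10^{6}$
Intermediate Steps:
$w = \sqrt{345} \approx 18.574$
$763 \left(-1530\right) + w = 763 \left(-1530\right) + \sqrt{345} = -1167390 + \sqrt{345}$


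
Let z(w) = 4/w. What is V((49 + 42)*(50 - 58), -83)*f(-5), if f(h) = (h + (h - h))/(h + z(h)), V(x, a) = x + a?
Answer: -20275/29 ≈ -699.14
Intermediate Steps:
V(x, a) = a + x
f(h) = h/(h + 4/h) (f(h) = (h + (h - h))/(h + 4/h) = (h + 0)/(h + 4/h) = h/(h + 4/h))
V((49 + 42)*(50 - 58), -83)*f(-5) = (-83 + (49 + 42)*(50 - 58))*((-5)²/(4 + (-5)²)) = (-83 + 91*(-8))*(25/(4 + 25)) = (-83 - 728)*(25/29) = -20275/29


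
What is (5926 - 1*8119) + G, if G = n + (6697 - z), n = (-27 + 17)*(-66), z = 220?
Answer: 4944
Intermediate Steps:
n = 660 (n = -10*(-66) = 660)
G = 7137 (G = 660 + (6697 - 1*220) = 660 + (6697 - 220) = 660 + 6477 = 7137)
(5926 - 1*8119) + G = (5926 - 1*8119) + 7137 = (5926 - 8119) + 7137 = -2193 + 7137 = 4944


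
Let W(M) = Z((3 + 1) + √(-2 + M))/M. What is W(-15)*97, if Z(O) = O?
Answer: -388/15 - 97*I*√17/15 ≈ -25.867 - 26.663*I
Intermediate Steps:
W(M) = (4 + √(-2 + M))/M (W(M) = ((3 + 1) + √(-2 + M))/M = (4 + √(-2 + M))/M)
W(-15)*97 = ((4 + √(-2 - 15))/(-15))*97 = -(4 + √(-17))/15*97 = -(4 + I*√17)/15*97 = (-4/15 - I*√17/15)*97 = -388/15 - 97*I*√17/15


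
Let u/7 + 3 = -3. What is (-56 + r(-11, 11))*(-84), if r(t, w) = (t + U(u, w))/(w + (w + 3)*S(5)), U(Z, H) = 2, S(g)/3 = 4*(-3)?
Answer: 2318316/493 ≈ 4702.5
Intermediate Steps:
S(g) = -36 (S(g) = 3*(4*(-3)) = 3*(-12) = -36)
u = -42 (u = -21 + 7*(-3) = -21 - 21 = -42)
r(t, w) = (2 + t)/(-108 - 35*w) (r(t, w) = (t + 2)/(w + (w + 3)*(-36)) = (2 + t)/(w + (3 + w)*(-36)) = (2 + t)/(w + (-108 - 36*w)) = (2 + t)/(-108 - 35*w))
(-56 + r(-11, 11))*(-84) = (-56 + (2 - 11)/(-108 - 35*11))*(-84) = (-56 - 9/(-108 - 385))*(-84) = (-56 - 9/(-493))*(-84) = (-56 - 1/493*(-9))*(-84) = (-56 + 9/493)*(-84) = -27599/493*(-84) = 2318316/493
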